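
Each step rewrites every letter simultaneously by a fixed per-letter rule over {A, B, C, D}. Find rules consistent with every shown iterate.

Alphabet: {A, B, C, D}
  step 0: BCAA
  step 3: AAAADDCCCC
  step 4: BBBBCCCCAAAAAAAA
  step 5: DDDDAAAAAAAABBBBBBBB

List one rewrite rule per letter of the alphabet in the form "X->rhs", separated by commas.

A->B, B->D, C->AA, D->CC

  step 4 ⇒ step 5: BBBBCCCCAAAAAAAA ⇒ D·D·D·D·AA·AA·AA·AA·B·B·B·B·B·B·B·B
    A ↦ B
    B ↦ D
    C ↦ AA
  step 3 ⇒ step 4: AAAADDCCCC ⇒ B·B·B·B·CC·CC·AA·AA·AA·AA
    D ↦ CC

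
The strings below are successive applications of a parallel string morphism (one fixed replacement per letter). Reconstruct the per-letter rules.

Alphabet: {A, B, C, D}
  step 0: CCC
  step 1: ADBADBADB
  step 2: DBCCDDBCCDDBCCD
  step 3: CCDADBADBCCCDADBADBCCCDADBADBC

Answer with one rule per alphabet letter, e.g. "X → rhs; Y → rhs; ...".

  step 2 ⇒ step 3: DBCCDDBCCDDBCCD ⇒ C·CD·ADB·ADB·C·C·CD·ADB·ADB·C·C·CD·ADB·ADB·C
    B ↦ CD
    C ↦ ADB
    D ↦ C
  step 1 ⇒ step 2: ADBADBADB ⇒ DB·C·CD·DB·C·CD·DB·C·CD
    A ↦ DB

A->DB, B->CD, C->ADB, D->C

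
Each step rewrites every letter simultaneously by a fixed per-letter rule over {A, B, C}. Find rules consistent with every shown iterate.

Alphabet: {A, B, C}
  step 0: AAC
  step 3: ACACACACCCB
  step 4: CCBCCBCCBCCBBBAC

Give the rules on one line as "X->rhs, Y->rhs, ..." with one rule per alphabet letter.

A->CC, B->AC, C->B

  step 3 ⇒ step 4: ACACACACCCB ⇒ CC·B·CC·B·CC·B·CC·B·B·B·AC
    A ↦ CC
    B ↦ AC
    C ↦ B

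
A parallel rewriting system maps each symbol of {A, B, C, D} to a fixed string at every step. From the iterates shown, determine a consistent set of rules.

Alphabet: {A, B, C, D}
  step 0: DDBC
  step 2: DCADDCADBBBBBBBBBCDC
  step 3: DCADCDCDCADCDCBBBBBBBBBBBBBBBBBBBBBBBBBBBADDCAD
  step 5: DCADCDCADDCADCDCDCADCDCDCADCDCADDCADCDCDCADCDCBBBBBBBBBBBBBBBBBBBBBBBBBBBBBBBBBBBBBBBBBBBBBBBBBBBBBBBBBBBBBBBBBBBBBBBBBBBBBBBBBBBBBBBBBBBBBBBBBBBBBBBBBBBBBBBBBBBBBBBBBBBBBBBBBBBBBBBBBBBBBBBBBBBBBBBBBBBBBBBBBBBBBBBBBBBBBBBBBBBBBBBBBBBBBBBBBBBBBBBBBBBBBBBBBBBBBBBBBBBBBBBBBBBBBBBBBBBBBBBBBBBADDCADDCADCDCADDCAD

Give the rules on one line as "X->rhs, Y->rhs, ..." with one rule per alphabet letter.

  step 2 ⇒ step 3: DCADDCADBBBBBBBBBCDC ⇒ DC·AD·C·DC·DC·AD·C·DC·BBB·BBB·BBB·BBB·BBB·BBB·BBB·BBB·BBB·AD·DC·AD
    A ↦ C
    B ↦ BBB
    C ↦ AD
    D ↦ DC

A->C, B->BBB, C->AD, D->DC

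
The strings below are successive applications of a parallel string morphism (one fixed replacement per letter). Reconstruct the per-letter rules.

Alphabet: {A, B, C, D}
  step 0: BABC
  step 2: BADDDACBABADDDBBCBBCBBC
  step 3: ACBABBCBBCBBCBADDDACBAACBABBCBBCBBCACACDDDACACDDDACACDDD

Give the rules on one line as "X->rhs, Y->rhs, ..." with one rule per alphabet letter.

  step 2 ⇒ step 3: BADDDACBABADDDBBCBBCBBC ⇒ AC·BA·BBC·BBC·BBC·BA·DDD·AC·BA·AC·BA·BBC·BBC·BBC·AC·AC·DDD·AC·AC·DDD·AC·AC·DDD
    A ↦ BA
    B ↦ AC
    C ↦ DDD
    D ↦ BBC

A->BA, B->AC, C->DDD, D->BBC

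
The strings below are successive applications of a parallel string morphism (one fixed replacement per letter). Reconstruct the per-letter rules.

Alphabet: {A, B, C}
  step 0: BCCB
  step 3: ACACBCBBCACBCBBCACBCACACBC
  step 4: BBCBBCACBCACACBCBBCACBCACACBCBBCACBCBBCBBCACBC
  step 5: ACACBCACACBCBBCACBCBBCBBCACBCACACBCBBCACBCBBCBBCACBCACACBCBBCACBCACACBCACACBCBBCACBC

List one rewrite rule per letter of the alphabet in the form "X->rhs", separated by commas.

  step 4 ⇒ step 5: BBCBBCACBCACACBCBBCACBCACACBCBBCACBCBBCBBCACBC ⇒ AC·AC·BC·AC·AC·BC·B·BC·AC·BC·B·BC·B·BC·AC·BC·AC·AC·BC·B·BC·AC·BC·B·BC·B·BC·AC·BC·AC·AC·BC·B·BC·AC·BC·AC·AC·BC·AC·AC·BC·B·BC·AC·BC
    A ↦ B
    B ↦ AC
    C ↦ BC

A->B, B->AC, C->BC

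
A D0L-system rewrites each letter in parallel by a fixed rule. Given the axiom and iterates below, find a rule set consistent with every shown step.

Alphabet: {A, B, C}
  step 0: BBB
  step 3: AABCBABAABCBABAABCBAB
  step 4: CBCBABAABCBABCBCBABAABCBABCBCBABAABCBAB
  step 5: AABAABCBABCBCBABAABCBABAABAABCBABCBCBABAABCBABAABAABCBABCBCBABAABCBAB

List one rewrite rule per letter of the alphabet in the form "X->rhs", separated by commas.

A->CB, B->AB, C->A

  step 4 ⇒ step 5: CBCBABAABCBABCBCBABAABCBABCBCBABAABCBAB ⇒ A·AB·A·AB·CB·AB·CB·CB·AB·A·AB·CB·AB·A·AB·A·AB·CB·AB·CB·CB·AB·A·AB·CB·AB·A·AB·A·AB·CB·AB·CB·CB·AB·A·AB·CB·AB
    A ↦ CB
    B ↦ AB
    C ↦ A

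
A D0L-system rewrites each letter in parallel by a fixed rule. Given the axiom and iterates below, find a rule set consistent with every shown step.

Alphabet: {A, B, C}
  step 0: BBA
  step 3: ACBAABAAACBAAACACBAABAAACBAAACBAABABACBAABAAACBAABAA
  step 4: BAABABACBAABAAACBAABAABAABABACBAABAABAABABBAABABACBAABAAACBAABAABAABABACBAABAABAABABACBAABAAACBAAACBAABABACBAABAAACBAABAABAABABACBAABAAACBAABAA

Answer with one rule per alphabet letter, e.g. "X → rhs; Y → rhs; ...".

A->BAA, B->AC, C->BAB

  step 3 ⇒ step 4: ACBAABAAACBAAACACBAABAAACBAAACBAABABACBAABAAACBAABAA ⇒ BAA·BAB·AC·BAA·BAA·AC·BAA·BAA·BAA·BAB·AC·BAA·BAA·BAA·BAB·BAA·BAB·AC·BAA·BAA·AC·BAA·BAA·BAA·BAB·AC·BAA·BAA·BAA·BAB·AC·BAA·BAA·AC·BAA·AC·BAA·BAB·AC·BAA·BAA·AC·BAA·BAA·BAA·BAB·AC·BAA·BAA·AC·BAA·BAA
    A ↦ BAA
    B ↦ AC
    C ↦ BAB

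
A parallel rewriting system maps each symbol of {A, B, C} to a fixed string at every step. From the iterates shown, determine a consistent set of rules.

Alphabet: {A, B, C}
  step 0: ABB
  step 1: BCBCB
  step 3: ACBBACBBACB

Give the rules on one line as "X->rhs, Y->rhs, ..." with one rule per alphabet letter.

  step 0 ⇒ step 1: ABB ⇒ B·CB·CB
    A ↦ B
    B ↦ CB
    C ↦ A  (constrained at step 1)

A->B, B->CB, C->A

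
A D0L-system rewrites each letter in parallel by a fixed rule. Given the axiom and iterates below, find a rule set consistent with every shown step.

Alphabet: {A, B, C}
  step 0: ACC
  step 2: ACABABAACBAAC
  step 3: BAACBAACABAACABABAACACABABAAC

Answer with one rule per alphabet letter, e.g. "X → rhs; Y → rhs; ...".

A->BA, B->ACA, C->AC

  step 2 ⇒ step 3: ACABABAACBAAC ⇒ BA·AC·BA·ACA·BA·ACA·BA·BA·AC·ACA·BA·BA·AC
    A ↦ BA
    B ↦ ACA
    C ↦ AC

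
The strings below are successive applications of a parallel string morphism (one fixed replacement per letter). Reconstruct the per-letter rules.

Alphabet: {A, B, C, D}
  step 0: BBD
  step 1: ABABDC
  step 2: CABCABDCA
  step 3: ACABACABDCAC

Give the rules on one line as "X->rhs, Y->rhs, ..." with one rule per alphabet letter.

  step 2 ⇒ step 3: CABCABDCA ⇒ A·C·AB·A·C·AB·DC·A·C
    A ↦ C
    B ↦ AB
    C ↦ A
    D ↦ DC

A->C, B->AB, C->A, D->DC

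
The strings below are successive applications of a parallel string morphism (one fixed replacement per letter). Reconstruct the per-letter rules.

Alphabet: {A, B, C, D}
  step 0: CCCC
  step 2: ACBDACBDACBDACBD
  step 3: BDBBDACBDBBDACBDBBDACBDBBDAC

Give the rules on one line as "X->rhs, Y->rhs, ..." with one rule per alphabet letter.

  step 2 ⇒ step 3: ACBDACBDACBDACBD ⇒ B·DB·BD·AC·B·DB·BD·AC·B·DB·BD·AC·B·DB·BD·AC
    A ↦ B
    B ↦ BD
    C ↦ DB
    D ↦ AC

A->B, B->BD, C->DB, D->AC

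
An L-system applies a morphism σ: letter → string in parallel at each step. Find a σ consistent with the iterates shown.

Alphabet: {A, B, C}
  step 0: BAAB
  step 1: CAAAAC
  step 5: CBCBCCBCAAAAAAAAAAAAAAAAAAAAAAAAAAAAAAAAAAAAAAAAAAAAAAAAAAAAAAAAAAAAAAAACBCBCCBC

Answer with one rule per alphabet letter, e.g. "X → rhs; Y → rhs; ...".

A->AA, B->C, C->BC

  step 0 ⇒ step 1: BAAB ⇒ C·AA·AA·C
    A ↦ AA
    B ↦ C
    C ↦ BC  (constrained at step 1)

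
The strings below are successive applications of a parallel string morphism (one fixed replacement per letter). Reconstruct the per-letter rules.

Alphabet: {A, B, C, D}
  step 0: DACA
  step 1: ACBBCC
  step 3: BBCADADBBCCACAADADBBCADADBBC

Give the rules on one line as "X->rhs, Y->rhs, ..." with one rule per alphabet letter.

  step 0 ⇒ step 1: DACA ⇒ A·C·BBC·C
    A ↦ C
    C ↦ BBC
    D ↦ A
    B ↦ AD  (constrained at step 1)

A->C, B->AD, C->BBC, D->A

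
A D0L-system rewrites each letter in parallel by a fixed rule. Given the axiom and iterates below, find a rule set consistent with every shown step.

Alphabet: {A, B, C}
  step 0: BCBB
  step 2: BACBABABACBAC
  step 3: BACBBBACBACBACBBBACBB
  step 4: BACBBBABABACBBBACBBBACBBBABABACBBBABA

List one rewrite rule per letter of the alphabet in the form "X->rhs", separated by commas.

  step 3 ⇒ step 4: BACBBBACBACBACBBBACBB ⇒ BA·C·BB·BA·BA·BA·C·BB·BA·C·BB·BA·C·BB·BA·BA·BA·C·BB·BA·BA
    A ↦ C
    B ↦ BA
    C ↦ BB

A->C, B->BA, C->BB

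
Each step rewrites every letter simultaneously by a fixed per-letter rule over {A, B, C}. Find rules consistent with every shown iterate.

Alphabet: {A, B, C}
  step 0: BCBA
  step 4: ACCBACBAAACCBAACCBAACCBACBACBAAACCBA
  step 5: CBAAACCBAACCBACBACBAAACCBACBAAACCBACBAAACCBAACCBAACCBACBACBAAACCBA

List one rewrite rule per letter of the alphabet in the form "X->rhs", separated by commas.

  step 4 ⇒ step 5: ACCBACBAAACCBAACCBAACCBACBACBAAACCBA ⇒ CBA·A·A·C·CBA·A·C·CBA·CBA·CBA·A·A·C·CBA·CBA·A·A·C·CBA·CBA·A·A·C·CBA·A·C·CBA·A·C·CBA·CBA·CBA·A·A·C·CBA
    A ↦ CBA
    B ↦ C
    C ↦ A

A->CBA, B->C, C->A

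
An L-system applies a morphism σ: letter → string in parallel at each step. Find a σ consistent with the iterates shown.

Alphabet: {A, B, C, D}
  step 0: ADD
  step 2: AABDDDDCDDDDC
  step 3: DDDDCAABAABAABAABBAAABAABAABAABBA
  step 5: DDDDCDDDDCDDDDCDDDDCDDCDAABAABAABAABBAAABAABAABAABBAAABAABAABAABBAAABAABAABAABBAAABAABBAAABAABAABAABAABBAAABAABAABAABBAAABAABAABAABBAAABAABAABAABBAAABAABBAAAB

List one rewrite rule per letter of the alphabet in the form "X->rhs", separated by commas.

  step 2 ⇒ step 3: AABDDDDCDDDDC ⇒ D·D·DDC·AAB·AAB·AAB·AAB·BA·AAB·AAB·AAB·AAB·BA
    A ↦ D
    B ↦ DDC
    C ↦ BA
    D ↦ AAB

A->D, B->DDC, C->BA, D->AAB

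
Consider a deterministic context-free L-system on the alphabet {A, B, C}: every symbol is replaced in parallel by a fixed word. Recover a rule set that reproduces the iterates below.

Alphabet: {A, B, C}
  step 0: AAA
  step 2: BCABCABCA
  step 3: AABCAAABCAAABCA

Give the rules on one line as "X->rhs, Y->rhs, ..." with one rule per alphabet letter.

A->CA, B->AA, C->B

  step 2 ⇒ step 3: BCABCABCA ⇒ AA·B·CA·AA·B·CA·AA·B·CA
    A ↦ CA
    B ↦ AA
    C ↦ B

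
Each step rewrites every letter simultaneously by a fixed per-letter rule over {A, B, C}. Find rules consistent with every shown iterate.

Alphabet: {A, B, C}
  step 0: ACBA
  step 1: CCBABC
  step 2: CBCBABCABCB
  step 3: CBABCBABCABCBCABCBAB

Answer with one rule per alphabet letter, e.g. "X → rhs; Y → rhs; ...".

  step 2 ⇒ step 3: CBCBABCABCB ⇒ CB·AB·CB·AB·C·AB·CB·C·AB·CB·AB
    A ↦ C
    B ↦ AB
    C ↦ CB

A->C, B->AB, C->CB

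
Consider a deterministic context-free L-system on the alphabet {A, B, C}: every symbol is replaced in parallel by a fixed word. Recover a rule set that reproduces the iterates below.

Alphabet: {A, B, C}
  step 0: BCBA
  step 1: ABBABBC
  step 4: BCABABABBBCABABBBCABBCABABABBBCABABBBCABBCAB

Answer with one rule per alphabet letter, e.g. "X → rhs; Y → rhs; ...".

  step 0 ⇒ step 1: BCBA ⇒ AB·B·AB·BC
    A ↦ BC
    B ↦ AB
    C ↦ B

A->BC, B->AB, C->B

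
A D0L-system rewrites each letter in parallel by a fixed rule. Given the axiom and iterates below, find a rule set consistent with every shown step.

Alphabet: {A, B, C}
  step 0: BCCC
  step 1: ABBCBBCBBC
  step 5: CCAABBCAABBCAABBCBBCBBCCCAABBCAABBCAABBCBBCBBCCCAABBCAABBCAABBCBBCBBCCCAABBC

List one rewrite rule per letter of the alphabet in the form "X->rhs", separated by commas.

  step 0 ⇒ step 1: BCCC ⇒ A·BBC·BBC·BBC
    B ↦ A
    C ↦ BBC
    A ↦ C  (constrained at step 1)

A->C, B->A, C->BBC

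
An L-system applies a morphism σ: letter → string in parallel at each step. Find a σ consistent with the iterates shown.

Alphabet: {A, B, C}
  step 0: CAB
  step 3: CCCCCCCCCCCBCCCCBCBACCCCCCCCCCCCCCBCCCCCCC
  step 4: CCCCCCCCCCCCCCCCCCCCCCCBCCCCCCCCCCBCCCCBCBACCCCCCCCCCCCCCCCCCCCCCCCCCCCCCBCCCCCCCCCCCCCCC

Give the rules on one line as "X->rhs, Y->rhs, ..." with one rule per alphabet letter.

A->BAC, B->CBC, C->CC

  step 3 ⇒ step 4: CCCCCCCCCCCBCCCCBCBACCCCCCCCCCCCCCBCCCCCCC ⇒ CC·CC·CC·CC·CC·CC·CC·CC·CC·CC·CC·CBC·CC·CC·CC·CC·CBC·CC·CBC·BAC·CC·CC·CC·CC·CC·CC·CC·CC·CC·CC·CC·CC·CC·CC·CBC·CC·CC·CC·CC·CC·CC·CC
    A ↦ BAC
    B ↦ CBC
    C ↦ CC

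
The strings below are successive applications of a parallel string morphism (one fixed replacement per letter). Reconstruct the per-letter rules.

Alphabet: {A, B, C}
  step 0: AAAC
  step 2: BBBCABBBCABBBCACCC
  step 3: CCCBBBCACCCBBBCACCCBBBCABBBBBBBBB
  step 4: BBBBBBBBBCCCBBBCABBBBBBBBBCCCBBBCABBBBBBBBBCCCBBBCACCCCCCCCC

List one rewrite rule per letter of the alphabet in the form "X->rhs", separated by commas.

A->CA, B->C, C->BBB

  step 3 ⇒ step 4: CCCBBBCACCCBBBCACCCBBBCABBBBBBBBB ⇒ BBB·BBB·BBB·C·C·C·BBB·CA·BBB·BBB·BBB·C·C·C·BBB·CA·BBB·BBB·BBB·C·C·C·BBB·CA·C·C·C·C·C·C·C·C·C
    A ↦ CA
    B ↦ C
    C ↦ BBB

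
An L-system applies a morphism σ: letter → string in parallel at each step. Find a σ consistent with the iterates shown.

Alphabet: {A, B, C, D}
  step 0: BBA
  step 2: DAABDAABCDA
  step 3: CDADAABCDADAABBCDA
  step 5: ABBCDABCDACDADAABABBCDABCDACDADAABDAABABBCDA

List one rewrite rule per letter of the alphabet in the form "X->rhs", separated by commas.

A->DA, B->AB, C->B, D->C

  step 2 ⇒ step 3: DAABDAABCDA ⇒ C·DA·DA·AB·C·DA·DA·AB·B·C·DA
    A ↦ DA
    B ↦ AB
    C ↦ B
    D ↦ C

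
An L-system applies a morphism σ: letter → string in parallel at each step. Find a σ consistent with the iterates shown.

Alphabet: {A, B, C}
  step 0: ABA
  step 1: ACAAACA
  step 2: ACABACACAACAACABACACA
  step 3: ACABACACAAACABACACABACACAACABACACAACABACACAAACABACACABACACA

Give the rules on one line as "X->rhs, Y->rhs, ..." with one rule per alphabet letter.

  step 2 ⇒ step 3: ACABACACAACAACABACACA ⇒ ACA·BAC·ACA·A·ACA·BAC·ACA·BAC·ACA·ACA·BAC·ACA·ACA·BAC·ACA·A·ACA·BAC·ACA·BAC·ACA
    A ↦ ACA
    B ↦ A
    C ↦ BAC

A->ACA, B->A, C->BAC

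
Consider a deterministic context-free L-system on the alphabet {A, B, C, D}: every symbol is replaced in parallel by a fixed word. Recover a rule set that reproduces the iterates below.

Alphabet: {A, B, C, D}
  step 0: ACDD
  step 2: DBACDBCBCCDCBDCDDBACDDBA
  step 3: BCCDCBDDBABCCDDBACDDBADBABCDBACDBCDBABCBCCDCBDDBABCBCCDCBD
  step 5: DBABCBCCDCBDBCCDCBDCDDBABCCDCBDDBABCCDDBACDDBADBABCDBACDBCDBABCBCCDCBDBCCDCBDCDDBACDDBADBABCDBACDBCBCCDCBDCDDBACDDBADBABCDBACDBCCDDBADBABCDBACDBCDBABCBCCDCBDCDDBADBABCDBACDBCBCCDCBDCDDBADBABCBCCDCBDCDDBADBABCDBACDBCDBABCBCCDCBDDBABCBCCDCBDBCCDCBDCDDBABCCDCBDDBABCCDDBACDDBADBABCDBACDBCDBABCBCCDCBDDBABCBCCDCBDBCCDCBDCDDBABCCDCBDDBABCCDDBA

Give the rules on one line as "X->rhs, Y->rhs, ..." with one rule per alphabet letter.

  step 2 ⇒ step 3: DBACDBCBCCDCBDCDDBACDDBA ⇒ BC·CD·CBD·DBA·BC·CD·DBA·CD·DBA·DBA·BC·DBA·CD·BC·DBA·BC·BC·CD·CBD·DBA·BC·BC·CD·CBD
    A ↦ CBD
    B ↦ CD
    C ↦ DBA
    D ↦ BC

A->CBD, B->CD, C->DBA, D->BC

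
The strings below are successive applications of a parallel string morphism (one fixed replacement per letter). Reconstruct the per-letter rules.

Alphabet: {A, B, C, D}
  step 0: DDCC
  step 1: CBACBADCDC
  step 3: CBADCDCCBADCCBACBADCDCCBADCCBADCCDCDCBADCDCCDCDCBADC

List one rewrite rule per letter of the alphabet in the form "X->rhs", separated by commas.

A->D, B->CDC, C->DC, D->CBA

  step 0 ⇒ step 1: DDCC ⇒ CBA·CBA·DC·DC
    C ↦ DC
    D ↦ CBA
    A ↦ D  (constrained at step 1)
    B ↦ CDC  (constrained at step 1)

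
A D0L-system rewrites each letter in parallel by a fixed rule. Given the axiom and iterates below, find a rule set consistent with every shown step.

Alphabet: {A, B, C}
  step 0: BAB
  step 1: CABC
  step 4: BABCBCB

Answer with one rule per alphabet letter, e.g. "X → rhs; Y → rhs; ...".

  step 0 ⇒ step 1: BAB ⇒ C·AB·C
    A ↦ AB
    B ↦ C
    C ↦ B  (constrained at step 1)

A->AB, B->C, C->B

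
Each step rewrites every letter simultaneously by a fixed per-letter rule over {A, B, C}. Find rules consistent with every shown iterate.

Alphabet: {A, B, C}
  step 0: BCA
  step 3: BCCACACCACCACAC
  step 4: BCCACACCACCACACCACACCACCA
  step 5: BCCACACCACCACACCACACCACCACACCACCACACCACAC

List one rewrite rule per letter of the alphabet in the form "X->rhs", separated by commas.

  step 4 ⇒ step 5: BCCACACCACCACACCACACCACCA ⇒ BC·CA·CA·C·CA·C·CA·CA·C·CA·CA·C·CA·C·CA·CA·C·CA·C·CA·CA·C·CA·CA·C
    A ↦ C
    B ↦ BC
    C ↦ CA

A->C, B->BC, C->CA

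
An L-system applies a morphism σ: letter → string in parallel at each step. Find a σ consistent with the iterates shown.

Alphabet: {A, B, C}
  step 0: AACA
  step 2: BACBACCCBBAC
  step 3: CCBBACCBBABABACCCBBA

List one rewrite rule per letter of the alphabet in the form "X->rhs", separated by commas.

  step 2 ⇒ step 3: BACBACCCBBAC ⇒ C·CB·BA·C·CB·BA·BA·BA·C·C·CB·BA
    A ↦ CB
    B ↦ C
    C ↦ BA

A->CB, B->C, C->BA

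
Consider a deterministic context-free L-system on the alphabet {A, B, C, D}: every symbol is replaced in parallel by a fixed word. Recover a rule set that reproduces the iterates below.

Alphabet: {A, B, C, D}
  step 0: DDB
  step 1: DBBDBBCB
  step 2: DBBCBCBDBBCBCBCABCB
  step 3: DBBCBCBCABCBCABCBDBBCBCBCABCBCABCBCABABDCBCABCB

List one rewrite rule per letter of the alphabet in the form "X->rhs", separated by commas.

A->ABD, B->CB, C->CAB, D->DBB

  step 2 ⇒ step 3: DBBCBCBDBBCBCBCABCB ⇒ DBB·CB·CB·CAB·CB·CAB·CB·DBB·CB·CB·CAB·CB·CAB·CB·CAB·ABD·CB·CAB·CB
    A ↦ ABD
    B ↦ CB
    C ↦ CAB
    D ↦ DBB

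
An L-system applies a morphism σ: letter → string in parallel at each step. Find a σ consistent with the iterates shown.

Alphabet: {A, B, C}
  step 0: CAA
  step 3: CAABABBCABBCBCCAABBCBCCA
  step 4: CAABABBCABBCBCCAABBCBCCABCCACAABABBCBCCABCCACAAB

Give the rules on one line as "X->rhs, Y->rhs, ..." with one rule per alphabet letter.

  step 3 ⇒ step 4: CAABABBCABBCBCCAABBCBCCA ⇒ CA·AB·AB·BC·AB·BC·BC·CA·AB·BC·BC·CA·BC·CA·CA·AB·AB·BC·BC·CA·BC·CA·CA·AB
    A ↦ AB
    B ↦ BC
    C ↦ CA

A->AB, B->BC, C->CA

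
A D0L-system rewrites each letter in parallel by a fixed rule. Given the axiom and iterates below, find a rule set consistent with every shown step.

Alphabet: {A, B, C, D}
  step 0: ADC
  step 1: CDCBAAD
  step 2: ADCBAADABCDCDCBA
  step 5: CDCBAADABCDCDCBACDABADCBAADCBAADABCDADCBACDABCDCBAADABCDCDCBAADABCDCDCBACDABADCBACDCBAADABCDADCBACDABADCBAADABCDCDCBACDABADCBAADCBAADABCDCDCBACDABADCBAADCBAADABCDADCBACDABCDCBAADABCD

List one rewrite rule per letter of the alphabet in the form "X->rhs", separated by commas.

  step 1 ⇒ step 2: CDCBAAD ⇒ AD·CBA·AD·AB·CD·CD·CBA
    A ↦ CD
    B ↦ AB
    C ↦ AD
    D ↦ CBA

A->CD, B->AB, C->AD, D->CBA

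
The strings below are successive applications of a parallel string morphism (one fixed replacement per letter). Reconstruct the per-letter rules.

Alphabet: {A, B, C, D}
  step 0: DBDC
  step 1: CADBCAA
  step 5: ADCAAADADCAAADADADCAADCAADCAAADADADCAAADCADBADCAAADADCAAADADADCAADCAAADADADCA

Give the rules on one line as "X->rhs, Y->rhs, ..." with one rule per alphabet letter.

  step 0 ⇒ step 1: DBDC ⇒ CA·DB·CA·A
    B ↦ DB
    C ↦ A
    D ↦ CA
    A ↦ AD  (constrained at step 1)

A->AD, B->DB, C->A, D->CA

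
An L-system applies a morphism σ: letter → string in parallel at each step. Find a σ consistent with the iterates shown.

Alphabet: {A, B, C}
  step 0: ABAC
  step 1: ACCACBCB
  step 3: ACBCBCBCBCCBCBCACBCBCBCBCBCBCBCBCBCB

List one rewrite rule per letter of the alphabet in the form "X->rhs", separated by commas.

A->AC, B->C, C->BCB

  step 0 ⇒ step 1: ABAC ⇒ AC·C·AC·BCB
    A ↦ AC
    B ↦ C
    C ↦ BCB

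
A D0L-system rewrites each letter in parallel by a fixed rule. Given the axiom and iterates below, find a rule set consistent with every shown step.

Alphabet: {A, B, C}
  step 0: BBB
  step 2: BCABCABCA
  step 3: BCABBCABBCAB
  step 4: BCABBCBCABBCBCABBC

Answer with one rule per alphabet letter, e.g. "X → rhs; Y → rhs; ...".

  step 3 ⇒ step 4: BCABBCABBCAB ⇒ BC·A·B·BC·BC·A·B·BC·BC·A·B·BC
    A ↦ B
    B ↦ BC
    C ↦ A

A->B, B->BC, C->A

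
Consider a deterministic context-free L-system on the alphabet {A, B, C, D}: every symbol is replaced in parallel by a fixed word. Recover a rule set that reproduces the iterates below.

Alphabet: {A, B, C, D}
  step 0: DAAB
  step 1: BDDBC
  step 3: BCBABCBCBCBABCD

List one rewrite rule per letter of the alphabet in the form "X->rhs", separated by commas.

A->D, B->BC, C->BA, D->B

  step 0 ⇒ step 1: DAAB ⇒ B·D·D·BC
    A ↦ D
    B ↦ BC
    D ↦ B
    C ↦ BA  (constrained at step 1)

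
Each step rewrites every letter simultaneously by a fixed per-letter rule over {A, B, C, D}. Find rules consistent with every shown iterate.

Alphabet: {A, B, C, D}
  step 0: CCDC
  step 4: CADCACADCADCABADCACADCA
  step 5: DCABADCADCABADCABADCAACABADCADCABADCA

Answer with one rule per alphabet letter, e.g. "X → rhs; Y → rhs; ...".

A->CA, B->A, C->D, D->BA

  step 4 ⇒ step 5: CADCACADCADCABADCACADCA ⇒ D·CA·BA·D·CA·D·CA·BA·D·CA·BA·D·CA·A·CA·BA·D·CA·D·CA·BA·D·CA
    A ↦ CA
    B ↦ A
    C ↦ D
    D ↦ BA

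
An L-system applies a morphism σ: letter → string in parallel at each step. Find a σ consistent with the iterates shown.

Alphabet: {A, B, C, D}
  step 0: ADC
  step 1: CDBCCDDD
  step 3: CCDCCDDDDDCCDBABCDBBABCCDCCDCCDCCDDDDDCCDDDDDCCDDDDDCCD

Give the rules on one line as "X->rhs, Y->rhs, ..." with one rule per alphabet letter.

A->CDB, B->BAB, C->DD, D->CCD

  step 0 ⇒ step 1: ADC ⇒ CDB·CCD·DD
    A ↦ CDB
    C ↦ DD
    D ↦ CCD
    B ↦ BAB  (constrained at step 1)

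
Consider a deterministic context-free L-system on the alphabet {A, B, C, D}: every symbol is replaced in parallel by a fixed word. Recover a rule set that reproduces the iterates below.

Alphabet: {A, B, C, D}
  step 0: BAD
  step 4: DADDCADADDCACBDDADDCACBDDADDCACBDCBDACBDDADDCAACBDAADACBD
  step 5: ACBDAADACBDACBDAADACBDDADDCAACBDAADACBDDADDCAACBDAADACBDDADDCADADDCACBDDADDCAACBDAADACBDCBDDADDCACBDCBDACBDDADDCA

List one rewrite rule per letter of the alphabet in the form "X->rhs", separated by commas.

  step 4 ⇒ step 5: DADDCADADDCACBDDADDCACBDDADDCACBDCBDACBDDADDCAACBDAADACBD ⇒ A·CBD·A·A·DA·CBD·A·CBD·A·A·DA·CBD·DA·DDC·A·A·CBD·A·A·DA·CBD·DA·DDC·A·A·CBD·A·A·DA·CBD·DA·DDC·A·DA·DDC·A·CBD·DA·DDC·A·A·CBD·A·A·DA·CBD·CBD·DA·DDC·A·CBD·CBD·A·CBD·DA·DDC·A
    A ↦ CBD
    B ↦ DDC
    C ↦ DA
    D ↦ A

A->CBD, B->DDC, C->DA, D->A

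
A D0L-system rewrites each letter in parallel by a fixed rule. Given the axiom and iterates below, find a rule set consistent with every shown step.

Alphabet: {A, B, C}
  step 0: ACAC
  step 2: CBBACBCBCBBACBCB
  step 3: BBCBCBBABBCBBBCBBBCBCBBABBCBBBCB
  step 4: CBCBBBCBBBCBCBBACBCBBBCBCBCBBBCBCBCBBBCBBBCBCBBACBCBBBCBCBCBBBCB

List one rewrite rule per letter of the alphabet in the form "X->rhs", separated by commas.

  step 3 ⇒ step 4: BBCBCBBABBCBBBCBBBCBCBBABBCBBBCB ⇒ CB·CB·BB·CB·BB·CB·CB·BA·CB·CB·BB·CB·CB·CB·BB·CB·CB·CB·BB·CB·BB·CB·CB·BA·CB·CB·BB·CB·CB·CB·BB·CB
    A ↦ BA
    B ↦ CB
    C ↦ BB

A->BA, B->CB, C->BB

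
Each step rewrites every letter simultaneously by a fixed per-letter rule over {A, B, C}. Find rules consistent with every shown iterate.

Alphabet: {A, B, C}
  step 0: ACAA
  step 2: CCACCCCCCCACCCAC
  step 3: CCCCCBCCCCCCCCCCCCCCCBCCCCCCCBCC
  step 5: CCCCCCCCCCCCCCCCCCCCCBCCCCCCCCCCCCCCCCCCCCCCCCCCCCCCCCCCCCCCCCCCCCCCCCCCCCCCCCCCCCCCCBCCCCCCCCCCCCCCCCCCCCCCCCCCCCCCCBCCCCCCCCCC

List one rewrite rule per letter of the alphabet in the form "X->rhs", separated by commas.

A->CB, B->AC, C->CC

  step 2 ⇒ step 3: CCACCCCCCCACCCAC ⇒ CC·CC·CB·CC·CC·CC·CC·CC·CC·CC·CB·CC·CC·CC·CB·CC
    A ↦ CB
    C ↦ CC
    B ↦ AC  (constrained at step 3)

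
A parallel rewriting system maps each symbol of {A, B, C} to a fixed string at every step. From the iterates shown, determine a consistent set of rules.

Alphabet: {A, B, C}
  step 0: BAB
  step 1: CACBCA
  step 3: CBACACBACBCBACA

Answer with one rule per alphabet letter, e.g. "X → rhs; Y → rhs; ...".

  step 0 ⇒ step 1: BAB ⇒ CA·CB·CA
    A ↦ CB
    B ↦ CA
    C ↦ A  (constrained at step 1)

A->CB, B->CA, C->A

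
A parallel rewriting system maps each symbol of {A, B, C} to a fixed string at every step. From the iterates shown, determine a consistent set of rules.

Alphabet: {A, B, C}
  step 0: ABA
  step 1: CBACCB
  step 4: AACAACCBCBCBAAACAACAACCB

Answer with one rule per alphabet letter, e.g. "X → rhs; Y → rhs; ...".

  step 0 ⇒ step 1: ABA ⇒ CB·AC·CB
    A ↦ CB
    B ↦ AC
    C ↦ A  (constrained at step 1)

A->CB, B->AC, C->A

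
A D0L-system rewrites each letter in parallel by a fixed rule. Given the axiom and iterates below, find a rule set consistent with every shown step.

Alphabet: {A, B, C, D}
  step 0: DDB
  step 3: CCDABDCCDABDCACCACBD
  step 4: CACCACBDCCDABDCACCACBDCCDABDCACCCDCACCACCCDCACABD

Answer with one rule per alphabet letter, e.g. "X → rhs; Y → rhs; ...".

  step 3 ⇒ step 4: CCDABDCCDABDCACCACBD ⇒ CAC·CAC·BD·CCD·A·BD·CAC·CAC·BD·CCD·A·BD·CAC·CCD·CAC·CAC·CCD·CAC·A·BD
    A ↦ CCD
    B ↦ A
    C ↦ CAC
    D ↦ BD

A->CCD, B->A, C->CAC, D->BD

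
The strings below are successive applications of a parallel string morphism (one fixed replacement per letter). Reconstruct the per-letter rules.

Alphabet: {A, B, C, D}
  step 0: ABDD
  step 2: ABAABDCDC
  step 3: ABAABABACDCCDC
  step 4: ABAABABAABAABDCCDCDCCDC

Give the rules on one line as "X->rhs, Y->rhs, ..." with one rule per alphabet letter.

A->AB, B->A, C->DC, D->C

  step 3 ⇒ step 4: ABAABABACDCCDC ⇒ AB·A·AB·AB·A·AB·A·AB·DC·C·DC·DC·C·DC
    A ↦ AB
    B ↦ A
    C ↦ DC
    D ↦ C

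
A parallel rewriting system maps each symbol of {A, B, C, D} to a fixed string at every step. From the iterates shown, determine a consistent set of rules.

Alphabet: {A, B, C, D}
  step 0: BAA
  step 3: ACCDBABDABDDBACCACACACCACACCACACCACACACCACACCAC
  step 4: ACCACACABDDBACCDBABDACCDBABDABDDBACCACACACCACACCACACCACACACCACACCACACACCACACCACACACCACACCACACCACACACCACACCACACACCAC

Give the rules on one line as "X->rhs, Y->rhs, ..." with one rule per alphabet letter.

A->ACC, B->DB, C->AC, D->ABD

  step 3 ⇒ step 4: ACCDBABDABDDBACCACACACCACACCACACCACACACCACACCAC ⇒ ACC·AC·AC·ABD·DB·ACC·DB·ABD·ACC·DB·ABD·ABD·DB·ACC·AC·AC·ACC·AC·ACC·AC·ACC·AC·AC·ACC·AC·ACC·AC·AC·ACC·AC·ACC·AC·AC·ACC·AC·ACC·AC·ACC·AC·AC·ACC·AC·ACC·AC·AC·ACC·AC
    A ↦ ACC
    B ↦ DB
    C ↦ AC
    D ↦ ABD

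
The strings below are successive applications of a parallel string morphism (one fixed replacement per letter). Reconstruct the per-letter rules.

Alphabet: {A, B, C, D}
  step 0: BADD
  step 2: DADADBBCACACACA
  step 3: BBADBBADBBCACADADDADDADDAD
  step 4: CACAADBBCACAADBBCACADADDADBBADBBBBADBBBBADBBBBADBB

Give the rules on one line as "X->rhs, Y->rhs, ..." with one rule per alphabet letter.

  step 3 ⇒ step 4: BBADBBADBBCACADADDADDADDAD ⇒ CA·CA·AD·BB·CA·CA·AD·BB·CA·CA·D·AD·D·AD·BB·AD·BB·BB·AD·BB·BB·AD·BB·BB·AD·BB
    A ↦ AD
    B ↦ CA
    C ↦ D
    D ↦ BB

A->AD, B->CA, C->D, D->BB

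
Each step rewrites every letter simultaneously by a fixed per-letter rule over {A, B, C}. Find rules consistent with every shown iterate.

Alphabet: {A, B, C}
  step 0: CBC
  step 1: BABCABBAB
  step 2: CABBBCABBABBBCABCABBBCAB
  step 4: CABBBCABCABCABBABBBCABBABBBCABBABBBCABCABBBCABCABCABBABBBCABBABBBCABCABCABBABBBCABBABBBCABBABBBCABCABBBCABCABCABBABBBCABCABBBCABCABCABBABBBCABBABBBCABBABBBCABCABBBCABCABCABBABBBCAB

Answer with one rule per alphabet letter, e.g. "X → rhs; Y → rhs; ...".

  step 1 ⇒ step 2: BABCABBAB ⇒ CAB·BB·CAB·BAB·BB·CAB·CAB·BB·CAB
    A ↦ BB
    B ↦ CAB
    C ↦ BAB

A->BB, B->CAB, C->BAB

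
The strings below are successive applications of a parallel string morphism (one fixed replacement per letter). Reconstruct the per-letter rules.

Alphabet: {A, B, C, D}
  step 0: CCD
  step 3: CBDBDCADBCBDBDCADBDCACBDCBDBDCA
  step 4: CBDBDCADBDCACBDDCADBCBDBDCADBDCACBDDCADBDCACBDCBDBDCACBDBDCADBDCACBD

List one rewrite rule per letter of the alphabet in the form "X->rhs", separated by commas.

A->D, B->DB, C->CB, D->DCA

  step 3 ⇒ step 4: CBDBDCADBCBDBDCADBDCACBDCBDBDCA ⇒ CB·DB·DCA·DB·DCA·CB·D·DCA·DB·CB·DB·DCA·DB·DCA·CB·D·DCA·DB·DCA·CB·D·CB·DB·DCA·CB·DB·DCA·DB·DCA·CB·D
    A ↦ D
    B ↦ DB
    C ↦ CB
    D ↦ DCA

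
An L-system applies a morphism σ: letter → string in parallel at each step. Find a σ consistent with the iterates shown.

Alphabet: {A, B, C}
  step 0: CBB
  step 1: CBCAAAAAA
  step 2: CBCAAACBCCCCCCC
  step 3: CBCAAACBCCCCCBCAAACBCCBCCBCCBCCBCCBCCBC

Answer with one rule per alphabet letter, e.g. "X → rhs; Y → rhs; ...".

  step 2 ⇒ step 3: CBCAAACBCCCCCCC ⇒ CBC·AAA·CBC·C·C·C·CBC·AAA·CBC·CBC·CBC·CBC·CBC·CBC·CBC
    A ↦ C
    B ↦ AAA
    C ↦ CBC

A->C, B->AAA, C->CBC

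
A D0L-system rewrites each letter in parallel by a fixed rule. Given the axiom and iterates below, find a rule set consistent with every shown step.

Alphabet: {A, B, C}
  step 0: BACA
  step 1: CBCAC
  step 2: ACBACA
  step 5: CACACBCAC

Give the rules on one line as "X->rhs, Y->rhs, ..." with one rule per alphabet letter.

  step 1 ⇒ step 2: CBCAC ⇒ A·CB·A·C·A
    A ↦ C
    B ↦ CB
    C ↦ A

A->C, B->CB, C->A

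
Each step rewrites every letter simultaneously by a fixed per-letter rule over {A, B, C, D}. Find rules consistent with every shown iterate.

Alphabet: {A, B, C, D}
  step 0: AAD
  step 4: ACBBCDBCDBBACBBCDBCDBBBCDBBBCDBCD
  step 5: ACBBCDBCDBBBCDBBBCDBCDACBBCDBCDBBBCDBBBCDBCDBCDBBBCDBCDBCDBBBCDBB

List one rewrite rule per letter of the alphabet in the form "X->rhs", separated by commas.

  step 4 ⇒ step 5: ACBBCDBCDBBACBBCDBCDBBBCDBBBCDBCD ⇒ AC·B·BCD·BCD·B·B·BCD·B·B·BCD·BCD·AC·B·BCD·BCD·B·B·BCD·B·B·BCD·BCD·BCD·B·B·BCD·BCD·BCD·B·B·BCD·B·B
    A ↦ AC
    B ↦ BCD
    C ↦ B
    D ↦ B

A->AC, B->BCD, C->B, D->B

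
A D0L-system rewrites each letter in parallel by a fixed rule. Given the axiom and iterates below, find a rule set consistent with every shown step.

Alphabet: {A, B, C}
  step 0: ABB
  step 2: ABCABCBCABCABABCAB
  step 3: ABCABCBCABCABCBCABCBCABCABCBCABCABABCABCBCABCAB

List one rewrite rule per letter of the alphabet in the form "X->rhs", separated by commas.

A->ABC, B->AB, C->CBC

  step 2 ⇒ step 3: ABCABCBCABCABABCAB ⇒ ABC·AB·CBC·ABC·AB·CBC·AB·CBC·ABC·AB·CBC·ABC·AB·ABC·AB·CBC·ABC·AB
    A ↦ ABC
    B ↦ AB
    C ↦ CBC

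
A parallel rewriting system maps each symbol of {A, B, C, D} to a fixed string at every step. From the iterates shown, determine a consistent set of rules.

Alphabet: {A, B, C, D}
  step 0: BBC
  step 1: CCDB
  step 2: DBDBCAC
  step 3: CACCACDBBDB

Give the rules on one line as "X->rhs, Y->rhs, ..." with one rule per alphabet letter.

  step 2 ⇒ step 3: DBDBCAC ⇒ CA·C·CA·C·DB·B·DB
    A ↦ B
    B ↦ C
    C ↦ DB
    D ↦ CA

A->B, B->C, C->DB, D->CA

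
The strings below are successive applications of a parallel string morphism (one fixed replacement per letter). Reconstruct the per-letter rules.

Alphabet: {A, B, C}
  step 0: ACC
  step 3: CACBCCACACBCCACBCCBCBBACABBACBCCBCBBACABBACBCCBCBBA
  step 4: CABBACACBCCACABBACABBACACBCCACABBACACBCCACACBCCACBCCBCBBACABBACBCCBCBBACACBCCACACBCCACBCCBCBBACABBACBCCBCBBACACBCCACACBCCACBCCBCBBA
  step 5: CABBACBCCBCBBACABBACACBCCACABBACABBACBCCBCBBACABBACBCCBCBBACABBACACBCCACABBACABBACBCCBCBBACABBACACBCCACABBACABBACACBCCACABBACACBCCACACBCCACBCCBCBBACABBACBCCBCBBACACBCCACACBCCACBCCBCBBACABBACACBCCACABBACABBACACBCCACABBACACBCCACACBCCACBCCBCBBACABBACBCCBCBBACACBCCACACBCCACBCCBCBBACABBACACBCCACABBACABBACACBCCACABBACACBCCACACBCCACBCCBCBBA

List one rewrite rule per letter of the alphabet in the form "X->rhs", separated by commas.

  step 4 ⇒ step 5: CABBACACBCCACABBACABBACACBCCACABBACACBCCACACBCCACBCCBCBBACABBACBCCBCBBACACBCCACACBCCACBCCBCBBACABBACBCCBCBBACACBCCACACBCCACBCCBCBBA ⇒ CA·BBA·CBC·CBC·BBA·CA·BBA·CA·CBC·CA·CA·BBA·CA·BBA·CBC·CBC·BBA·CA·BBA·CBC·CBC·BBA·CA·BBA·CA·CBC·CA·CA·BBA·CA·BBA·CBC·CBC·BBA·CA·BBA·CA·CBC·CA·CA·BBA·CA·BBA·CA·CBC·CA·CA·BBA·CA·CBC·CA·CA·CBC·CA·CBC·CBC·BBA·CA·BBA·CBC·CBC·BBA·CA·CBC·CA·CA·CBC·CA·CBC·CBC·BBA·CA·BBA·CA·CBC·CA·CA·BBA·CA·BBA·CA·CBC·CA·CA·BBA·CA·CBC·CA·CA·CBC·CA·CBC·CBC·BBA·CA·BBA·CBC·CBC·BBA·CA·CBC·CA·CA·CBC·CA·CBC·CBC·BBA·CA·BBA·CA·CBC·CA·CA·BBA·CA·BBA·CA·CBC·CA·CA·BBA·CA·CBC·CA·CA·CBC·CA·CBC·CBC·BBA
    A ↦ BBA
    B ↦ CBC
    C ↦ CA

A->BBA, B->CBC, C->CA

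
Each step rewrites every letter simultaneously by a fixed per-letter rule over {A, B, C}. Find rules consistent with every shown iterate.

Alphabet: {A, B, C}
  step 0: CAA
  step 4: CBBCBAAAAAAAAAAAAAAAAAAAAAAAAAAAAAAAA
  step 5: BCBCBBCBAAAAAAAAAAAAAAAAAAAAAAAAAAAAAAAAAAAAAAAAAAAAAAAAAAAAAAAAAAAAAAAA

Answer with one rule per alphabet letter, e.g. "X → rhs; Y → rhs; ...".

A->AA, B->CB, C->B

  step 4 ⇒ step 5: CBBCBAAAAAAAAAAAAAAAAAAAAAAAAAAAAAAAA ⇒ B·CB·CB·B·CB·AA·AA·AA·AA·AA·AA·AA·AA·AA·AA·AA·AA·AA·AA·AA·AA·AA·AA·AA·AA·AA·AA·AA·AA·AA·AA·AA·AA·AA·AA·AA·AA
    A ↦ AA
    B ↦ CB
    C ↦ B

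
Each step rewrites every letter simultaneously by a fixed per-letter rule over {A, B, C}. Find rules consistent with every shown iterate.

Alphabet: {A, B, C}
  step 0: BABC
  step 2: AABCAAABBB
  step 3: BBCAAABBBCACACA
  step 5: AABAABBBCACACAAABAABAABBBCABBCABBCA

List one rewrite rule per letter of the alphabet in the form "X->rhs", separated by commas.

  step 2 ⇒ step 3: AABCAAABBB ⇒ B·B·CA·AA·B·B·B·CA·CA·CA
    A ↦ B
    B ↦ CA
    C ↦ AA

A->B, B->CA, C->AA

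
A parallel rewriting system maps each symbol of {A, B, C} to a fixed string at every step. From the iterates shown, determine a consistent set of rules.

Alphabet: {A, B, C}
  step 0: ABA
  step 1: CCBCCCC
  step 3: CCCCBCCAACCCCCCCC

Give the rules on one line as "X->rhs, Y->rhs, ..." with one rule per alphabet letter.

  step 0 ⇒ step 1: ABA ⇒ CC·BCC·CC
    A ↦ CC
    B ↦ BCC
    C ↦ A  (constrained at step 1)

A->CC, B->BCC, C->A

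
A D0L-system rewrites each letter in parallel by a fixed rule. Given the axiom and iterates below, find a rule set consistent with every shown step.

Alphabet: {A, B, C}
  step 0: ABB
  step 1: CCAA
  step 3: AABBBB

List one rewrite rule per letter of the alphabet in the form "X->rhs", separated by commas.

  step 0 ⇒ step 1: ABB ⇒ CC·A·A
    A ↦ CC
    B ↦ A
    C ↦ B  (constrained at step 1)

A->CC, B->A, C->B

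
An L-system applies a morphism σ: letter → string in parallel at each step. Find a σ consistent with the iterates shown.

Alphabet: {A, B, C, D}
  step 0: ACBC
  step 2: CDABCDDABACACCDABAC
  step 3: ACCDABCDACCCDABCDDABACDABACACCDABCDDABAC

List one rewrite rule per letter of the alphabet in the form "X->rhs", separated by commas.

A->DAB, B->CD, C->AC, D->C

  step 2 ⇒ step 3: CDABCDDABACACCDABAC ⇒ AC·C·DAB·CD·AC·C·C·DAB·CD·DAB·AC·DAB·AC·AC·C·DAB·CD·DAB·AC
    A ↦ DAB
    B ↦ CD
    C ↦ AC
    D ↦ C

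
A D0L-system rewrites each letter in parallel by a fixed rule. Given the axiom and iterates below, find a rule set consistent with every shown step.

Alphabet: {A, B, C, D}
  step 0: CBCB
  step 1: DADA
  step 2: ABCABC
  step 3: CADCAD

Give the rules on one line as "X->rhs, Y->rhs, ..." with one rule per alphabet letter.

A->C, B->A, C->D, D->AB

  step 2 ⇒ step 3: ABCABC ⇒ C·A·D·C·A·D
    A ↦ C
    B ↦ A
    C ↦ D
  step 1 ⇒ step 2: DADA ⇒ AB·C·AB·C
    D ↦ AB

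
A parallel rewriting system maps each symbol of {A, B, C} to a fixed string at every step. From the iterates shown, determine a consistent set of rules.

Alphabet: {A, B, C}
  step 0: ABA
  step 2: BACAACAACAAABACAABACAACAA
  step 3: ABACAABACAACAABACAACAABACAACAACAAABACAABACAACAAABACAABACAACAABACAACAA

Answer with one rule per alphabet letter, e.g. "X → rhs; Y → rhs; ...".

A->CAA, B->ABA, C->BA

  step 2 ⇒ step 3: BACAACAACAAABACAABACAACAA ⇒ ABA·CAA·BA·CAA·CAA·BA·CAA·CAA·BA·CAA·CAA·CAA·ABA·CAA·BA·CAA·CAA·ABA·CAA·BA·CAA·CAA·BA·CAA·CAA
    A ↦ CAA
    B ↦ ABA
    C ↦ BA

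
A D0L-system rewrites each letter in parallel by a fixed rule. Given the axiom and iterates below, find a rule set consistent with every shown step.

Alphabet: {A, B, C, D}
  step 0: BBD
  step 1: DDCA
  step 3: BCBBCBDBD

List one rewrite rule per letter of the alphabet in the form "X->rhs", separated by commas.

A->CB, B->D, C->B, D->CA

  step 0 ⇒ step 1: BBD ⇒ D·D·CA
    B ↦ D
    D ↦ CA
    A ↦ CB  (constrained at step 1)
    C ↦ B  (constrained at step 1)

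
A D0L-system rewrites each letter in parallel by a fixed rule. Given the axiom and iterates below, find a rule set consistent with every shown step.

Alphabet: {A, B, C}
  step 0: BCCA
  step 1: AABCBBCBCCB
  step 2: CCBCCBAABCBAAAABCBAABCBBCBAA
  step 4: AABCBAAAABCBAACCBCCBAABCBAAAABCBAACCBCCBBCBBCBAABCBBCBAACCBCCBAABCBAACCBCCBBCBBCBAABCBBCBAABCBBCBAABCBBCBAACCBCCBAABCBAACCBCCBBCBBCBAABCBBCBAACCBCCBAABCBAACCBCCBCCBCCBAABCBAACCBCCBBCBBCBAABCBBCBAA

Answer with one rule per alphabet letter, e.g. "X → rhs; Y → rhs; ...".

  step 1 ⇒ step 2: AABCBBCBCCB ⇒ CCB·CCB·AA·BCB·AA·AA·BCB·AA·BCB·BCB·AA
    A ↦ CCB
    B ↦ AA
    C ↦ BCB

A->CCB, B->AA, C->BCB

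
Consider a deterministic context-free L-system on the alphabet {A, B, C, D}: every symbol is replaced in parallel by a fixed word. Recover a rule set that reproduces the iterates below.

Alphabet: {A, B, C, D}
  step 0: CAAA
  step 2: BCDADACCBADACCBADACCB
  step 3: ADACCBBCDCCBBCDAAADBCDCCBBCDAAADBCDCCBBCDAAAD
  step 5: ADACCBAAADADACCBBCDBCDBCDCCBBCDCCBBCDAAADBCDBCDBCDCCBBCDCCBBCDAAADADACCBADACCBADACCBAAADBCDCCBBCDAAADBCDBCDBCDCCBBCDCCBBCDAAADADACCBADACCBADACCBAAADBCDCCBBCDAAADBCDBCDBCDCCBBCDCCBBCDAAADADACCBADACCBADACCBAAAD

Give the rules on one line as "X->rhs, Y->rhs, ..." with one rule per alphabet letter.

  step 2 ⇒ step 3: BCDADACCBADACCBADACCB ⇒ AD·A·CCB·BCD·CCB·BCD·A·A·AD·BCD·CCB·BCD·A·A·AD·BCD·CCB·BCD·A·A·AD
    A ↦ BCD
    B ↦ AD
    C ↦ A
    D ↦ CCB

A->BCD, B->AD, C->A, D->CCB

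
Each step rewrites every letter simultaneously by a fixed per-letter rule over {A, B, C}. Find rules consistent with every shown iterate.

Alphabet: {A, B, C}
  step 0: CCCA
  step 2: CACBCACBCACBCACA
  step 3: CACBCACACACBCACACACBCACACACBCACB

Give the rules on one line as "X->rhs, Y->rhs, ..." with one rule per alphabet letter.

A->CB, B->CA, C->CA

  step 2 ⇒ step 3: CACBCACBCACBCACA ⇒ CA·CB·CA·CA·CA·CB·CA·CA·CA·CB·CA·CA·CA·CB·CA·CB
    A ↦ CB
    B ↦ CA
    C ↦ CA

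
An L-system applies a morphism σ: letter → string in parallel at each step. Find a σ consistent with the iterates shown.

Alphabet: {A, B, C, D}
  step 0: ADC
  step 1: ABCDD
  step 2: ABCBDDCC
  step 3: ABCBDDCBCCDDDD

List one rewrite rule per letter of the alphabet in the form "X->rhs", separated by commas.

A->AB, B->CB, C->DD, D->C

  step 2 ⇒ step 3: ABCBDDCC ⇒ AB·CB·DD·CB·C·C·DD·DD
    A ↦ AB
    B ↦ CB
    C ↦ DD
    D ↦ C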